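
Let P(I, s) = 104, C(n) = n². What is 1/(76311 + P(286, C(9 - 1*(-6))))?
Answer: 1/76415 ≈ 1.3086e-5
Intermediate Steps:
1/(76311 + P(286, C(9 - 1*(-6)))) = 1/(76311 + 104) = 1/76415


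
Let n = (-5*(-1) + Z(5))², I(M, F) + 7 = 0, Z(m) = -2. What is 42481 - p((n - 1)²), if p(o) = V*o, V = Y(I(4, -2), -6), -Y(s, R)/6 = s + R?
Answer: 37489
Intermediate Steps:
I(M, F) = -7 (I(M, F) = -7 + 0 = -7)
Y(s, R) = -6*R - 6*s (Y(s, R) = -6*(s + R) = -6*(R + s) = -6*R - 6*s)
n = 9 (n = (-5*(-1) - 2)² = (5 - 2)² = 3² = 9)
V = 78 (V = -6*(-6) - 6*(-7) = 36 + 42 = 78)
p(o) = 78*o
42481 - p((n - 1)²) = 42481 - 78*(9 - 1)² = 42481 - 78*8² = 42481 - 78*64 = 42481 - 1*4992 = 42481 - 4992 = 37489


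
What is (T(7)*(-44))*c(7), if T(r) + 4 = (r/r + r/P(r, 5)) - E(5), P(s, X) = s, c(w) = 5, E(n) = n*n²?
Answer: 27940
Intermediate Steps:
E(n) = n³
T(r) = -127 (T(r) = -4 + ((r/r + r/r) - 1*5³) = -4 + ((1 + 1) - 1*125) = -4 + (2 - 125) = -4 - 123 = -127)
(T(7)*(-44))*c(7) = -127*(-44)*5 = 5588*5 = 27940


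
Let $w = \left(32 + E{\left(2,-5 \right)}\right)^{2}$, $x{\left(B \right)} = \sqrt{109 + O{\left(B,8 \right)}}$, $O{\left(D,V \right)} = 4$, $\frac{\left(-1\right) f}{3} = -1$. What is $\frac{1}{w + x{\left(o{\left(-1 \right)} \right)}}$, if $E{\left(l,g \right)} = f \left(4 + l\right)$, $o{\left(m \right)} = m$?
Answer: $\frac{2500}{6249887} - \frac{\sqrt{113}}{6249887} \approx 0.00039831$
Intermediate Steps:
$f = 3$ ($f = \left(-3\right) \left(-1\right) = 3$)
$E{\left(l,g \right)} = 12 + 3 l$ ($E{\left(l,g \right)} = 3 \left(4 + l\right) = 12 + 3 l$)
$x{\left(B \right)} = \sqrt{113}$ ($x{\left(B \right)} = \sqrt{109 + 4} = \sqrt{113}$)
$w = 2500$ ($w = \left(32 + \left(12 + 3 \cdot 2\right)\right)^{2} = \left(32 + \left(12 + 6\right)\right)^{2} = \left(32 + 18\right)^{2} = 50^{2} = 2500$)
$\frac{1}{w + x{\left(o{\left(-1 \right)} \right)}} = \frac{1}{2500 + \sqrt{113}}$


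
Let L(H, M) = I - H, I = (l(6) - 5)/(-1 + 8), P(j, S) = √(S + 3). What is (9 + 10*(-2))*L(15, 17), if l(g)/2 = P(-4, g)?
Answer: 1144/7 ≈ 163.43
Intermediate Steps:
P(j, S) = √(3 + S)
l(g) = 2*√(3 + g)
I = ⅐ (I = (2*√(3 + 6) - 5)/(-1 + 8) = (2*√9 - 5)/7 = (2*3 - 5)*(⅐) = (6 - 5)*(⅐) = 1*(⅐) = ⅐ ≈ 0.14286)
L(H, M) = ⅐ - H
(9 + 10*(-2))*L(15, 17) = (9 + 10*(-2))*(⅐ - 1*15) = (9 - 20)*(⅐ - 15) = -11*(-104/7) = 1144/7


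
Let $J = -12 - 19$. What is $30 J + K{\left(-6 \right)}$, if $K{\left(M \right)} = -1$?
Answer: $-931$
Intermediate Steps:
$J = -31$ ($J = -12 - 19 = -31$)
$30 J + K{\left(-6 \right)} = 30 \left(-31\right) - 1 = -930 - 1 = -931$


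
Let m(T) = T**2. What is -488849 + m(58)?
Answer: -485485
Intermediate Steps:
-488849 + m(58) = -488849 + 58**2 = -488849 + 3364 = -485485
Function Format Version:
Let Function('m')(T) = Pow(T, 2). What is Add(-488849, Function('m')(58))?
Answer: -485485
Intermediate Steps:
Add(-488849, Function('m')(58)) = Add(-488849, Pow(58, 2)) = Add(-488849, 3364) = -485485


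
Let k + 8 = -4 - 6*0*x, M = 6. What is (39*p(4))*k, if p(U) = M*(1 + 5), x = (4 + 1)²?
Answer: -16848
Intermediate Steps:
x = 25 (x = 5² = 25)
p(U) = 36 (p(U) = 6*(1 + 5) = 6*6 = 36)
k = -12 (k = -8 + (-4 - 6*0*25) = -8 + (-4 - 0*25) = -8 + (-4 - 1*0) = -8 + (-4 + 0) = -8 - 4 = -12)
(39*p(4))*k = (39*36)*(-12) = 1404*(-12) = -16848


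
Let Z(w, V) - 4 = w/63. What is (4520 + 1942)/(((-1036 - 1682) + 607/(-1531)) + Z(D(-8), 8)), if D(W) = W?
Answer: -623279286/261823931 ≈ -2.3805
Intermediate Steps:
Z(w, V) = 4 + w/63
(4520 + 1942)/(((-1036 - 1682) + 607/(-1531)) + Z(D(-8), 8)) = (4520 + 1942)/(((-1036 - 1682) + 607/(-1531)) + (4 + (1/63)*(-8))) = 6462/((-2718 + 607*(-1/1531)) + (4 - 8/63)) = 6462/((-2718 - 607/1531) + 244/63) = 6462/(-4161865/1531 + 244/63) = 6462/(-261823931/96453) = 6462*(-96453/261823931) = -623279286/261823931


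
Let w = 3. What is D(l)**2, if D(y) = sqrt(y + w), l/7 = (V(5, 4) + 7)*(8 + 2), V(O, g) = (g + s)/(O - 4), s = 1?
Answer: 843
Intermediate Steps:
V(O, g) = (1 + g)/(-4 + O) (V(O, g) = (g + 1)/(O - 4) = (1 + g)/(-4 + O))
l = 840 (l = 7*(((1 + 4)/(-4 + 5) + 7)*(8 + 2)) = 7*((5/1 + 7)*10) = 7*((1*5 + 7)*10) = 7*((5 + 7)*10) = 7*(12*10) = 7*120 = 840)
D(y) = sqrt(3 + y) (D(y) = sqrt(y + 3) = sqrt(3 + y))
D(l)**2 = (sqrt(3 + 840))**2 = (sqrt(843))**2 = 843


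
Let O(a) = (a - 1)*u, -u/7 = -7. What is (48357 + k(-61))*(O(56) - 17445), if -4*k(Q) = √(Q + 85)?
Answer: -713265750 + 7375*√6 ≈ -7.1325e+8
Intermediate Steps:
u = 49 (u = -7*(-7) = 49)
O(a) = -49 + 49*a (O(a) = (a - 1)*49 = (-1 + a)*49 = -49 + 49*a)
k(Q) = -√(85 + Q)/4 (k(Q) = -√(Q + 85)/4 = -√(85 + Q)/4)
(48357 + k(-61))*(O(56) - 17445) = (48357 - √(85 - 61)/4)*((-49 + 49*56) - 17445) = (48357 - √6/2)*((-49 + 2744) - 17445) = (48357 - √6/2)*(2695 - 17445) = (48357 - √6/2)*(-14750) = -713265750 + 7375*√6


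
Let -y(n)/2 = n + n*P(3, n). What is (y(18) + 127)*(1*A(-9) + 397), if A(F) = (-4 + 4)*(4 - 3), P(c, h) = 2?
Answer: 7543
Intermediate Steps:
A(F) = 0 (A(F) = 0*1 = 0)
y(n) = -6*n (y(n) = -2*(n + n*2) = -2*(n + 2*n) = -6*n)
(y(18) + 127)*(1*A(-9) + 397) = (-6*18 + 127)*(1*0 + 397) = (-108 + 127)*(0 + 397) = 19*397 = 7543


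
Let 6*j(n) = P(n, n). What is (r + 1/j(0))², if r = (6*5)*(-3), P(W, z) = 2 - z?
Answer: 7569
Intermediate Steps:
j(n) = ⅓ - n/6 (j(n) = (2 - n)/6 = ⅓ - n/6)
r = -90 (r = 30*(-3) = -90)
(r + 1/j(0))² = (-90 + 1/(⅓ - ⅙*0))² = (-90 + 1/(⅓ + 0))² = (-90 + 1/(⅓))² = (-90 + 3)² = (-87)² = 7569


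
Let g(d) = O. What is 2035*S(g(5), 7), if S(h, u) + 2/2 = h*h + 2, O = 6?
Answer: 75295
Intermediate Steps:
g(d) = 6
S(h, u) = 1 + h² (S(h, u) = -1 + (h*h + 2) = -1 + (h² + 2) = -1 + (2 + h²) = 1 + h²)
2035*S(g(5), 7) = 2035*(1 + 6²) = 2035*(1 + 36) = 2035*37 = 75295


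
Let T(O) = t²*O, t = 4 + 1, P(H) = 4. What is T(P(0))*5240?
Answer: 524000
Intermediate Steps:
t = 5
T(O) = 25*O (T(O) = 5²*O = 25*O)
T(P(0))*5240 = (25*4)*5240 = 100*5240 = 524000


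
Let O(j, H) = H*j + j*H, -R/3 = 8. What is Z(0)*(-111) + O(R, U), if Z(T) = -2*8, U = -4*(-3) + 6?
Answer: 912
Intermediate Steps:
R = -24 (R = -3*8 = -24)
U = 18 (U = 12 + 6 = 18)
O(j, H) = 2*H*j (O(j, H) = H*j + H*j = 2*H*j)
Z(T) = -16
Z(0)*(-111) + O(R, U) = -16*(-111) + 2*18*(-24) = 1776 - 864 = 912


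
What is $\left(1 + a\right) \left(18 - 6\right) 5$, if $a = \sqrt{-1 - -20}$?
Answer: $60 + 60 \sqrt{19} \approx 321.53$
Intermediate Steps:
$a = \sqrt{19}$ ($a = \sqrt{-1 + 20} = \sqrt{19} \approx 4.3589$)
$\left(1 + a\right) \left(18 - 6\right) 5 = \left(1 + \sqrt{19}\right) \left(18 - 6\right) 5 = \left(1 + \sqrt{19}\right) 12 \cdot 5 = \left(12 + 12 \sqrt{19}\right) 5 = 60 + 60 \sqrt{19}$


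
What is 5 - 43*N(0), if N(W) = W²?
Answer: 5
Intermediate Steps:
5 - 43*N(0) = 5 - 43*0² = 5 - 43*0 = 5 + 0 = 5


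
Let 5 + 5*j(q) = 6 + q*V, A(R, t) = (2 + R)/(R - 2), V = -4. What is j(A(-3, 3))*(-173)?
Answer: -173/25 ≈ -6.9200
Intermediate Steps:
A(R, t) = (2 + R)/(-2 + R)
j(q) = 1/5 - 4*q/5 (j(q) = -1 + (6 + q*(-4))/5 = -1 + (6 - 4*q)/5 = -1 + (6/5 - 4*q/5) = 1/5 - 4*q/5)
j(A(-3, 3))*(-173) = (1/5 - 4*(2 - 3)/(5*(-2 - 3)))*(-173) = (1/5 - 4*(-1)/(5*(-5)))*(-173) = (1/5 - (-4)*(-1)/25)*(-173) = (1/5 - 4/5*1/5)*(-173) = (1/5 - 4/25)*(-173) = (1/25)*(-173) = -173/25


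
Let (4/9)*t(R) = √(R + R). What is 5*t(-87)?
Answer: 45*I*√174/4 ≈ 148.4*I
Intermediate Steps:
t(R) = 9*√2*√R/4 (t(R) = 9*√(R + R)/4 = 9*√(2*R)/4 = 9*(√2*√R)/4 = 9*√2*√R/4)
5*t(-87) = 5*(9*√2*√(-87)/4) = 5*(9*√2*(I*√87)/4) = 5*(9*I*√174/4) = 45*I*√174/4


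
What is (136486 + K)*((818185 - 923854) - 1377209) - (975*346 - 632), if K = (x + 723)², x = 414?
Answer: -2119411132608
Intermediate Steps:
K = 1292769 (K = (414 + 723)² = 1137² = 1292769)
(136486 + K)*((818185 - 923854) - 1377209) - (975*346 - 632) = (136486 + 1292769)*((818185 - 923854) - 1377209) - (975*346 - 632) = 1429255*(-105669 - 1377209) - (337350 - 632) = 1429255*(-1482878) - 1*336718 = -2119410795890 - 336718 = -2119411132608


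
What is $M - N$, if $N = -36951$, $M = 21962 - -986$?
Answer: $59899$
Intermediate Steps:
$M = 22948$ ($M = 21962 + 986 = 22948$)
$M - N = 22948 - -36951 = 22948 + 36951 = 59899$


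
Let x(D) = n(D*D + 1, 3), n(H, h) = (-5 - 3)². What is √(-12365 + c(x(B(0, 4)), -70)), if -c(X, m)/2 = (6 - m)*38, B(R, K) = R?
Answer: I*√18141 ≈ 134.69*I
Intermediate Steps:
n(H, h) = 64 (n(H, h) = (-8)² = 64)
x(D) = 64
c(X, m) = -456 + 76*m (c(X, m) = -2*(6 - m)*38 = -2*(228 - 38*m) = -456 + 76*m)
√(-12365 + c(x(B(0, 4)), -70)) = √(-12365 + (-456 + 76*(-70))) = √(-12365 + (-456 - 5320)) = √(-12365 - 5776) = √(-18141) = I*√18141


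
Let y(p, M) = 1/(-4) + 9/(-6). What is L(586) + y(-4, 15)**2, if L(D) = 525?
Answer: 8449/16 ≈ 528.06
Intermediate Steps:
y(p, M) = -7/4 (y(p, M) = 1*(-1/4) + 9*(-1/6) = -1/4 - 3/2 = -7/4)
L(586) + y(-4, 15)**2 = 525 + (-7/4)**2 = 525 + 49/16 = 8449/16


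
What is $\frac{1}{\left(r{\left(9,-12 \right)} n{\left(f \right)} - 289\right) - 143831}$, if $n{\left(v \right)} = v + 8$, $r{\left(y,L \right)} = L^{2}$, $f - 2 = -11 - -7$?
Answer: $- \frac{1}{143256} \approx -6.9805 \cdot 10^{-6}$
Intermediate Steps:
$f = -2$ ($f = 2 - 4 = -2$)
$n{\left(v \right)} = 8 + v$
$\frac{1}{\left(r{\left(9,-12 \right)} n{\left(f \right)} - 289\right) - 143831} = \frac{1}{\left(\left(-12\right)^{2} \left(8 - 2\right) - 289\right) - 143831} = \frac{1}{\left(144 \cdot 6 - 289\right) - 143831} = \frac{1}{\left(864 - 289\right) - 143831} = \frac{1}{575 - 143831} = \frac{1}{-143256} = - \frac{1}{143256}$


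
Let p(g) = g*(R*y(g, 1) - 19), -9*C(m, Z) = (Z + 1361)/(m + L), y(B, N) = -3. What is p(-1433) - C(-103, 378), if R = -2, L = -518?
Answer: 104115742/5589 ≈ 18629.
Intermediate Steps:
C(m, Z) = -(1361 + Z)/(9*(-518 + m)) (C(m, Z) = -(Z + 1361)/(9*(m - 518)) = -(1361 + Z)/(9*(-518 + m)))
p(g) = -13*g (p(g) = g*(-2*(-3) - 19) = g*(6 - 19) = g*(-13) = -13*g)
p(-1433) - C(-103, 378) = -13*(-1433) - (-1361 - 1*378)/(9*(-518 - 103)) = 18629 - (-1361 - 378)/(9*(-621)) = 18629 - (-1)*(-1739)/(9*621) = 18629 - 1*1739/5589 = 18629 - 1739/5589 = 104115742/5589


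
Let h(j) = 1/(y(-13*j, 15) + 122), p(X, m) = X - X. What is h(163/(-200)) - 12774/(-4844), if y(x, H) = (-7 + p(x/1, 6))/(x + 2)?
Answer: 489999821/185233349 ≈ 2.6453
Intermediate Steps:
p(X, m) = 0
y(x, H) = -7/(2 + x) (y(x, H) = (-7 + 0)/(x + 2) = -7/(2 + x))
h(j) = 1/(122 - 7/(2 - 13*j)) (h(j) = 1/(-7/(2 - 13*j) + 122) = 1/(122 - 7/(2 - 13*j)))
h(163/(-200)) - 12774/(-4844) = (-2 + 13*(163/(-200)))/(-237 + 1586*(163/(-200))) - 12774/(-4844) = (-2 + 13*(163*(-1/200)))/(-237 + 1586*(163*(-1/200))) - 12774*(-1/4844) = (-2 + 13*(-163/200))/(-237 + 1586*(-163/200)) + 6387/2422 = (-2 - 2119/200)/(-237 - 129259/100) + 6387/2422 = -2519/200/(-152959/100) + 6387/2422 = -100/152959*(-2519/200) + 6387/2422 = 2519/305918 + 6387/2422 = 489999821/185233349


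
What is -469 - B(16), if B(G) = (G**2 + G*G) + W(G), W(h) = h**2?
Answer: -1237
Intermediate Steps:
B(G) = 3*G**2 (B(G) = (G**2 + G*G) + G**2 = (G**2 + G**2) + G**2 = 2*G**2 + G**2 = 3*G**2)
-469 - B(16) = -469 - 3*16**2 = -469 - 3*256 = -469 - 1*768 = -469 - 768 = -1237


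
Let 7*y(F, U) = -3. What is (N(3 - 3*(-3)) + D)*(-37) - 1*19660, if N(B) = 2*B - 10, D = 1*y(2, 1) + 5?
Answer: -142430/7 ≈ -20347.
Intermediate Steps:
y(F, U) = -3/7 (y(F, U) = (1/7)*(-3) = -3/7)
D = 32/7 (D = 1*(-3/7) + 5 = -3/7 + 5 = 32/7 ≈ 4.5714)
N(B) = -10 + 2*B
(N(3 - 3*(-3)) + D)*(-37) - 1*19660 = ((-10 + 2*(3 - 3*(-3))) + 32/7)*(-37) - 1*19660 = ((-10 + 2*(3 + 9)) + 32/7)*(-37) - 19660 = ((-10 + 2*12) + 32/7)*(-37) - 19660 = ((-10 + 24) + 32/7)*(-37) - 19660 = (14 + 32/7)*(-37) - 19660 = (130/7)*(-37) - 19660 = -4810/7 - 19660 = -142430/7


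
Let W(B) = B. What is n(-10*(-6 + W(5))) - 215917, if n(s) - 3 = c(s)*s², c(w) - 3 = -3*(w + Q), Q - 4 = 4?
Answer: -221014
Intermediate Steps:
Q = 8 (Q = 4 + 4 = 8)
c(w) = -21 - 3*w (c(w) = 3 - 3*(w + 8) = 3 - 3*(8 + w) = 3 + (-24 - 3*w) = -21 - 3*w)
n(s) = 3 + s²*(-21 - 3*s) (n(s) = 3 + (-21 - 3*s)*s² = 3 + s²*(-21 - 3*s))
n(-10*(-6 + W(5))) - 215917 = (3 - 3*(-10*(-6 + 5))²*(7 - 10*(-6 + 5))) - 215917 = (3 - 3*(-10*(-1))²*(7 - 10*(-1))) - 215917 = (3 - 3*10²*(7 + 10)) - 215917 = (3 - 3*100*17) - 215917 = (3 - 5100) - 215917 = -5097 - 215917 = -221014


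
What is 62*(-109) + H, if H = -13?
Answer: -6771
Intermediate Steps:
62*(-109) + H = 62*(-109) - 13 = -6758 - 13 = -6771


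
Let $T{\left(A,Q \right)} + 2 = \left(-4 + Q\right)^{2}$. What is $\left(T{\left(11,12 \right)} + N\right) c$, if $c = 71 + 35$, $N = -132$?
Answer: $-7420$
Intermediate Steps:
$c = 106$
$T{\left(A,Q \right)} = -2 + \left(-4 + Q\right)^{2}$
$\left(T{\left(11,12 \right)} + N\right) c = \left(\left(-2 + \left(-4 + 12\right)^{2}\right) - 132\right) 106 = \left(\left(-2 + 8^{2}\right) - 132\right) 106 = \left(\left(-2 + 64\right) - 132\right) 106 = \left(62 - 132\right) 106 = \left(-70\right) 106 = -7420$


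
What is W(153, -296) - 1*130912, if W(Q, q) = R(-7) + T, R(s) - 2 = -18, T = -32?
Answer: -130960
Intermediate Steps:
R(s) = -16 (R(s) = 2 - 18 = -16)
W(Q, q) = -48 (W(Q, q) = -16 - 32 = -48)
W(153, -296) - 1*130912 = -48 - 1*130912 = -48 - 130912 = -130960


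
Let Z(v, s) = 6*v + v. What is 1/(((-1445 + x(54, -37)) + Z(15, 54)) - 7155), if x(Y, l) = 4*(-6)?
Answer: -1/8519 ≈ -0.00011738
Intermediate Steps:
x(Y, l) = -24
Z(v, s) = 7*v
1/(((-1445 + x(54, -37)) + Z(15, 54)) - 7155) = 1/(((-1445 - 24) + 7*15) - 7155) = 1/((-1469 + 105) - 7155) = 1/(-1364 - 7155) = 1/(-8519) = -1/8519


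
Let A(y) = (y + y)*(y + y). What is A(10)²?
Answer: 160000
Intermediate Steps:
A(y) = 4*y² (A(y) = (2*y)*(2*y) = 4*y²)
A(10)² = (4*10²)² = (4*100)² = 400² = 160000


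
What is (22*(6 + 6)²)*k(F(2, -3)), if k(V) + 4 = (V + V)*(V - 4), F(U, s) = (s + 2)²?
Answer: -31680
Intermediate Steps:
F(U, s) = (2 + s)²
k(V) = -4 + 2*V*(-4 + V) (k(V) = -4 + (V + V)*(V - 4) = -4 + (2*V)*(-4 + V) = -4 + 2*V*(-4 + V))
(22*(6 + 6)²)*k(F(2, -3)) = (22*(6 + 6)²)*(-4 - 8*(2 - 3)² + 2*((2 - 3)²)²) = (22*12²)*(-4 - 8*(-1)² + 2*((-1)²)²) = (22*144)*(-4 - 8*1 + 2*1²) = 3168*(-4 - 8 + 2*1) = 3168*(-4 - 8 + 2) = 3168*(-10) = -31680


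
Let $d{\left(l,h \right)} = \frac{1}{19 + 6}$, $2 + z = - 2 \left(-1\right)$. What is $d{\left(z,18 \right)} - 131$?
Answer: $- \frac{3274}{25} \approx -130.96$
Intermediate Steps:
$z = 0$ ($z = -2 - 2 \left(-1\right) = -2 - -2 = -2 + 2 = 0$)
$d{\left(l,h \right)} = \frac{1}{25}$
$d{\left(z,18 \right)} - 131 = \frac{1}{25} - 131 = - \frac{3274}{25}$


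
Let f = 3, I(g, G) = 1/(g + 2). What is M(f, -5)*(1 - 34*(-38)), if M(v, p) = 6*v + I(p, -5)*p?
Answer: 25429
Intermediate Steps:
I(g, G) = 1/(2 + g)
M(v, p) = 6*v + p/(2 + p)
M(f, -5)*(1 - 34*(-38)) = ((-5 + 6*3*(2 - 5))/(2 - 5))*(1 - 34*(-38)) = ((-5 + 6*3*(-3))/(-3))*(1 + 1292) = -(-5 - 54)/3*1293 = -⅓*(-59)*1293 = (59/3)*1293 = 25429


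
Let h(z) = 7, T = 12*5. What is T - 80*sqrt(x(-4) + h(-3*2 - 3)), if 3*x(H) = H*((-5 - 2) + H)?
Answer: 60 - 80*sqrt(195)/3 ≈ -312.38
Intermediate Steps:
T = 60
x(H) = H*(-7 + H)/3 (x(H) = (H*((-5 - 2) + H))/3 = (H*(-7 + H))/3 = H*(-7 + H)/3)
T - 80*sqrt(x(-4) + h(-3*2 - 3)) = 60 - 80*sqrt((1/3)*(-4)*(-7 - 4) + 7) = 60 - 80*sqrt((1/3)*(-4)*(-11) + 7) = 60 - 80*sqrt(44/3 + 7) = 60 - 80*sqrt(195)/3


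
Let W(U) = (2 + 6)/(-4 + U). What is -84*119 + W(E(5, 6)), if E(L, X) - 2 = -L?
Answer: -69980/7 ≈ -9997.1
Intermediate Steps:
E(L, X) = 2 - L
W(U) = 8/(-4 + U)
-84*119 + W(E(5, 6)) = -84*119 + 8/(-4 + (2 - 1*5)) = -9996 + 8/(-4 + (2 - 5)) = -9996 + 8/(-4 - 3) = -9996 + 8/(-7) = -9996 + 8*(-⅐) = -9996 - 8/7 = -69980/7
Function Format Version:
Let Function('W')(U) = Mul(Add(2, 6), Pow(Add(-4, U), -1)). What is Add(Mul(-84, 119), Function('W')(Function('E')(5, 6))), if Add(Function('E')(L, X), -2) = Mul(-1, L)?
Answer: Rational(-69980, 7) ≈ -9997.1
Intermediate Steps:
Function('E')(L, X) = Add(2, Mul(-1, L))
Function('W')(U) = Mul(8, Pow(Add(-4, U), -1))
Add(Mul(-84, 119), Function('W')(Function('E')(5, 6))) = Add(Mul(-84, 119), Mul(8, Pow(Add(-4, Add(2, Mul(-1, 5))), -1))) = Add(-9996, Mul(8, Pow(Add(-4, Add(2, -5)), -1))) = Add(-9996, Mul(8, Pow(Add(-4, -3), -1))) = Add(-9996, Mul(8, Pow(-7, -1))) = Add(-9996, Mul(8, Rational(-1, 7))) = Add(-9996, Rational(-8, 7)) = Rational(-69980, 7)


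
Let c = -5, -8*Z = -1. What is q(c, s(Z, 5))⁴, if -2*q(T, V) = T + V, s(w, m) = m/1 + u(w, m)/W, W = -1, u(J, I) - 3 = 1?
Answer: 16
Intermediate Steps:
Z = ⅛ (Z = -⅛*(-1) = ⅛ ≈ 0.12500)
u(J, I) = 4 (u(J, I) = 3 + 1 = 4)
s(w, m) = -4 + m (s(w, m) = m/1 + 4/(-1) = m*1 + 4*(-1) = m - 4 = -4 + m)
q(T, V) = -T/2 - V/2 (q(T, V) = -(T + V)/2 = -T/2 - V/2)
q(c, s(Z, 5))⁴ = (-½*(-5) - (-4 + 5)/2)⁴ = (5/2 - ½*1)⁴ = (5/2 - ½)⁴ = 2⁴ = 16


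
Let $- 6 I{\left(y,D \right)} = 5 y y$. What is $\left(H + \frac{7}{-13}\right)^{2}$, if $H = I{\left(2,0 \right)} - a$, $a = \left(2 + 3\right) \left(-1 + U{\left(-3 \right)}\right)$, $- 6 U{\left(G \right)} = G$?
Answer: $\frac{11449}{6084} \approx 1.8818$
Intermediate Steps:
$I{\left(y,D \right)} = - \frac{5 y^{2}}{6}$ ($I{\left(y,D \right)} = - \frac{5 y y}{6} = - \frac{5 y^{2}}{6}$)
$U{\left(G \right)} = - \frac{G}{6}$
$a = - \frac{5}{2}$ ($a = \left(2 + 3\right) \left(-1 - - \frac{1}{2}\right) = 5 \left(-1 + \frac{1}{2}\right) = 5 \left(- \frac{1}{2}\right) = - \frac{5}{2} \approx -2.5$)
$H = - \frac{5}{6}$ ($H = - \frac{5 \cdot 2^{2}}{6} - - \frac{5}{2} = \left(- \frac{5}{6}\right) 4 + \frac{5}{2} = - \frac{10}{3} + \frac{5}{2} = - \frac{5}{6} \approx -0.83333$)
$\left(H + \frac{7}{-13}\right)^{2} = \left(- \frac{5}{6} + \frac{7}{-13}\right)^{2} = \left(- \frac{5}{6} + 7 \left(- \frac{1}{13}\right)\right)^{2} = \left(- \frac{5}{6} - \frac{7}{13}\right)^{2} = \left(- \frac{107}{78}\right)^{2} = \frac{11449}{6084}$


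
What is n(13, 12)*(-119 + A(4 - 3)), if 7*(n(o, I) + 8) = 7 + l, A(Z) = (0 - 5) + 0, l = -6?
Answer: 6820/7 ≈ 974.29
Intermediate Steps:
A(Z) = -5 (A(Z) = -5 + 0 = -5)
n(o, I) = -55/7 (n(o, I) = -8 + (7 - 6)/7 = -8 + (1/7)*1 = -8 + 1/7 = -55/7)
n(13, 12)*(-119 + A(4 - 3)) = -55*(-119 - 5)/7 = -55/7*(-124) = 6820/7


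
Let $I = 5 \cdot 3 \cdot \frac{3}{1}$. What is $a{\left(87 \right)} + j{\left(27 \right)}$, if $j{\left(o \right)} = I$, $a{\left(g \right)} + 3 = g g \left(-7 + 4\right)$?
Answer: $-22665$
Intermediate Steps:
$I = 45$ ($I = 15 \cdot 3 \cdot 1 = 15 \cdot 3 = 45$)
$a{\left(g \right)} = -3 - 3 g^{2}$ ($a{\left(g \right)} = -3 + g g \left(-7 + 4\right) = -3 + g^{2} \left(-3\right) = -3 - 3 g^{2}$)
$j{\left(o \right)} = 45$
$a{\left(87 \right)} + j{\left(27 \right)} = \left(-3 - 3 \cdot 87^{2}\right) + 45 = \left(-3 - 22707\right) + 45 = -22710 + 45 = -22665$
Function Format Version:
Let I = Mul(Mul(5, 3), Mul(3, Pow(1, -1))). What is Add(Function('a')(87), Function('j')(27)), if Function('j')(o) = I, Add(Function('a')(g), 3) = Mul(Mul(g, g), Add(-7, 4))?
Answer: -22665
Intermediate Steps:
I = 45 (I = Mul(15, Mul(3, 1)) = Mul(15, 3) = 45)
Function('a')(g) = Add(-3, Mul(-3, Pow(g, 2))) (Function('a')(g) = Add(-3, Mul(Mul(g, g), Add(-7, 4))) = Add(-3, Mul(Pow(g, 2), -3)) = Add(-3, Mul(-3, Pow(g, 2))))
Function('j')(o) = 45
Add(Function('a')(87), Function('j')(27)) = Add(Add(-3, Mul(-3, Pow(87, 2))), 45) = Add(Add(-3, Mul(-3, 7569)), 45) = Add(Add(-3, -22707), 45) = Add(-22710, 45) = -22665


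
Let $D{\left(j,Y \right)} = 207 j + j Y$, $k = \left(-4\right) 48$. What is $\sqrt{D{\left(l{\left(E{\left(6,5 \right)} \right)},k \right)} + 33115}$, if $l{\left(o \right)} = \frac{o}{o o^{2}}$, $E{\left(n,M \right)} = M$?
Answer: $\frac{\sqrt{827890}}{5} \approx 181.98$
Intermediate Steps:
$l{\left(o \right)} = \frac{1}{o^{2}}$ ($l{\left(o \right)} = \frac{o}{o^{3}} = \frac{1}{o^{2}}$)
$k = -192$
$D{\left(j,Y \right)} = 207 j + Y j$
$\sqrt{D{\left(l{\left(E{\left(6,5 \right)} \right)},k \right)} + 33115} = \sqrt{\frac{207 - 192}{25} + 33115} = \sqrt{\frac{1}{25} \cdot 15 + 33115} = \sqrt{\frac{3}{5} + 33115} = \sqrt{\frac{165578}{5}} = \frac{\sqrt{827890}}{5}$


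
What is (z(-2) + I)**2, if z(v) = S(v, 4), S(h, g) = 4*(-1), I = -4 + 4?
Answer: 16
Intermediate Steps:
I = 0
S(h, g) = -4
z(v) = -4
(z(-2) + I)**2 = (-4 + 0)**2 = (-4)**2 = 16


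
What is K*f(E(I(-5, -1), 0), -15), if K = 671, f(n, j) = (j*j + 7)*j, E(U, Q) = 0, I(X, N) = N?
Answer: -2335080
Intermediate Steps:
f(n, j) = j*(7 + j²) (f(n, j) = (j² + 7)*j = (7 + j²)*j = j*(7 + j²))
K*f(E(I(-5, -1), 0), -15) = 671*(-15*(7 + (-15)²)) = 671*(-15*(7 + 225)) = 671*(-15*232) = 671*(-3480) = -2335080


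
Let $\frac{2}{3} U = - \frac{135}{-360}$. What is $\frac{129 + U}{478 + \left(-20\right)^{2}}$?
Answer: $\frac{2073}{14048} \approx 0.14757$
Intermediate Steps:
$U = \frac{9}{16}$ ($U = \frac{3 \left(- \frac{135}{-360}\right)}{2} = \frac{3 \left(\left(-135\right) \left(- \frac{1}{360}\right)\right)}{2} = \frac{3}{2} \cdot \frac{3}{8} = \frac{9}{16} \approx 0.5625$)
$\frac{129 + U}{478 + \left(-20\right)^{2}} = \frac{129 + \frac{9}{16}}{478 + \left(-20\right)^{2}} = \frac{2073}{16 \left(478 + 400\right)} = \frac{2073}{16 \cdot 878} = \frac{2073}{16} \cdot \frac{1}{878} = \frac{2073}{14048}$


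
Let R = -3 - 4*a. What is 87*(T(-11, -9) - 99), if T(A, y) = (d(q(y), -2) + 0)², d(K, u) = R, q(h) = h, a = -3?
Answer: -1566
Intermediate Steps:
R = 9 (R = -3 - 4*(-3) = -3 + 12 = 9)
d(K, u) = 9
T(A, y) = 81 (T(A, y) = (9 + 0)² = 9² = 81)
87*(T(-11, -9) - 99) = 87*(81 - 99) = 87*(-18) = -1566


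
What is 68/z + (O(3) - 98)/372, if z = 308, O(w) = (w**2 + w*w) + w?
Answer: 395/28644 ≈ 0.013790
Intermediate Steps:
O(w) = w + 2*w**2 (O(w) = (w**2 + w**2) + w = 2*w**2 + w = w + 2*w**2)
68/z + (O(3) - 98)/372 = 68/308 + (3*(1 + 2*3) - 98)/372 = 68*(1/308) + (3*(1 + 6) - 98)*(1/372) = 17/77 + (3*7 - 98)*(1/372) = 17/77 + (21 - 98)*(1/372) = 17/77 - 77*1/372 = 17/77 - 77/372 = 395/28644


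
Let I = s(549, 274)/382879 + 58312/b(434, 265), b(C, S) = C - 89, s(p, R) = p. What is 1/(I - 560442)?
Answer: -132093255/74008281389057 ≈ -1.7848e-6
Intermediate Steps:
b(C, S) = -89 + C
I = 22326629653/132093255 (I = 549/382879 + 58312/(-89 + 434) = 549*(1/382879) + 58312/345 = 549/382879 + 58312*(1/345) = 549/382879 + 58312/345 = 22326629653/132093255 ≈ 169.02)
1/(I - 560442) = 1/(22326629653/132093255 - 560442) = 1/(-74008281389057/132093255) = -132093255/74008281389057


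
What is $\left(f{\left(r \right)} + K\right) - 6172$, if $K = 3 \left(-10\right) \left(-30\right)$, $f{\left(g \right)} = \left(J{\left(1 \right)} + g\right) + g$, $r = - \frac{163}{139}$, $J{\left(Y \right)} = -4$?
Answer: $- \frac{733690}{139} \approx -5278.3$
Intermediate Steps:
$r = - \frac{163}{139}$ ($r = \left(-163\right) \frac{1}{139} = - \frac{163}{139} \approx -1.1727$)
$f{\left(g \right)} = -4 + 2 g$ ($f{\left(g \right)} = \left(-4 + g\right) + g = -4 + 2 g$)
$K = 900$ ($K = \left(-30\right) \left(-30\right) = 900$)
$\left(f{\left(r \right)} + K\right) - 6172 = \left(\left(-4 + 2 \left(- \frac{163}{139}\right)\right) + 900\right) - 6172 = \left(\left(-4 - \frac{326}{139}\right) + 900\right) - 6172 = \left(- \frac{882}{139} + 900\right) - 6172 = \frac{124218}{139} - 6172 = - \frac{733690}{139}$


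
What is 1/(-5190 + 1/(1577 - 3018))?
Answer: -1441/7478791 ≈ -0.00019268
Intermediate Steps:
1/(-5190 + 1/(1577 - 3018)) = 1/(-5190 + 1/(-1441)) = 1/(-5190 - 1/1441) = 1/(-7478791/1441) = -1441/7478791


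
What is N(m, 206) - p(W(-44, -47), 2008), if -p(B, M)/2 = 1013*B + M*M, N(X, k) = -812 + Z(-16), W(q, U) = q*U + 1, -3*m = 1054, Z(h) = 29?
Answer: 12255139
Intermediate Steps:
m = -1054/3 (m = -1/3*1054 = -1054/3 ≈ -351.33)
W(q, U) = 1 + U*q (W(q, U) = U*q + 1 = 1 + U*q)
N(X, k) = -783 (N(X, k) = -812 + 29 = -783)
p(B, M) = -2026*B - 2*M**2 (p(B, M) = -2*(1013*B + M*M) = -2*(1013*B + M**2) = -2*(M**2 + 1013*B) = -2026*B - 2*M**2)
N(m, 206) - p(W(-44, -47), 2008) = -783 - (-2026*(1 - 47*(-44)) - 2*2008**2) = -783 - (-2026*(1 + 2068) - 2*4032064) = -783 - (-2026*2069 - 8064128) = -783 - (-4191794 - 8064128) = -783 - 1*(-12255922) = -783 + 12255922 = 12255139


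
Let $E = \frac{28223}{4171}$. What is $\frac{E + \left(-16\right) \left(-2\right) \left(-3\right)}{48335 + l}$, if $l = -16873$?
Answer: $- \frac{372193}{131228002} \approx -0.0028362$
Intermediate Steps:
$E = \frac{28223}{4171}$ ($E = 28223 \cdot \frac{1}{4171} = \frac{28223}{4171} \approx 6.7665$)
$\frac{E + \left(-16\right) \left(-2\right) \left(-3\right)}{48335 + l} = \frac{\frac{28223}{4171} + \left(-16\right) \left(-2\right) \left(-3\right)}{48335 - 16873} = \frac{\frac{28223}{4171} + 32 \left(-3\right)}{31462} = \left(\frac{28223}{4171} - 96\right) \frac{1}{31462} = \left(- \frac{372193}{4171}\right) \frac{1}{31462} = - \frac{372193}{131228002}$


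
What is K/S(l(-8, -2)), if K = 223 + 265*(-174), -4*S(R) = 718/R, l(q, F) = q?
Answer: -734192/359 ≈ -2045.1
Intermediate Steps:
S(R) = -359/(2*R)
K = -45887 (K = 223 - 46110 = -45887)
K/S(l(-8, -2)) = -45887/((-359/2/(-8))) = -45887/((-359/2*(-⅛))) = -45887/359/16 = -45887*16/359 = -734192/359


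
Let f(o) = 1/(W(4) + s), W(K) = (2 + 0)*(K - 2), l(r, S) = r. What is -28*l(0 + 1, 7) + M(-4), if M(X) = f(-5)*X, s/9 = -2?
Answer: -194/7 ≈ -27.714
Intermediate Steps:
s = -18 (s = 9*(-2) = -18)
W(K) = -4 + 2*K (W(K) = 2*(-2 + K) = -4 + 2*K)
f(o) = -1/14 (f(o) = 1/((-4 + 2*4) - 18) = 1/((-4 + 8) - 18) = 1/(4 - 18) = 1/(-14) = -1/14)
M(X) = -X/14
-28*l(0 + 1, 7) + M(-4) = -28*(0 + 1) - 1/14*(-4) = -28*1 + 2/7 = -28 + 2/7 = -194/7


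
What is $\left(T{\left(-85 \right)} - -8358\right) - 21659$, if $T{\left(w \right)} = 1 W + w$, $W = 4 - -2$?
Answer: $-13380$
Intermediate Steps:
$W = 6$ ($W = 4 + 2 = 6$)
$T{\left(w \right)} = 6 + w$ ($T{\left(w \right)} = 1 \cdot 6 + w = 6 + w$)
$\left(T{\left(-85 \right)} - -8358\right) - 21659 = \left(\left(6 - 85\right) - -8358\right) - 21659 = \left(-79 + 8358\right) - 21659 = 8279 - 21659 = -13380$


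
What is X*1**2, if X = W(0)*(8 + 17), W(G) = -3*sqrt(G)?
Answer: 0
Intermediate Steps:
X = 0 (X = (-3*sqrt(0))*(8 + 17) = -3*0*25 = 0*25 = 0)
X*1**2 = 0*1**2 = 0*1 = 0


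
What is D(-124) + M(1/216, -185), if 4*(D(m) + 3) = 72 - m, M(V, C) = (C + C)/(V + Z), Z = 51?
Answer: 426862/11017 ≈ 38.746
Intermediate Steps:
M(V, C) = 2*C/(51 + V) (M(V, C) = (C + C)/(V + 51) = (2*C)/(51 + V) = 2*C/(51 + V))
D(m) = 15 - m/4 (D(m) = -3 + (72 - m)/4 = -3 + (18 - m/4) = 15 - m/4)
D(-124) + M(1/216, -185) = (15 - ¼*(-124)) + 2*(-185)/(51 + 1/216) = (15 + 31) + 2*(-185)/(51 + 1/216) = 46 + 2*(-185)/(11017/216) = 46 + 2*(-185)*(216/11017) = 46 - 79920/11017 = 426862/11017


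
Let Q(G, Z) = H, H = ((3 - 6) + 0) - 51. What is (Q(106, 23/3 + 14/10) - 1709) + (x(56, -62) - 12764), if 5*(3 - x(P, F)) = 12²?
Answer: -72764/5 ≈ -14553.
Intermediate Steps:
x(P, F) = -129/5 (x(P, F) = 3 - ⅕*12² = 3 - ⅕*144 = 3 - 144/5 = -129/5)
H = -54 (H = (-3 + 0) - 51 = -3 - 51 = -54)
Q(G, Z) = -54
(Q(106, 23/3 + 14/10) - 1709) + (x(56, -62) - 12764) = (-54 - 1709) + (-129/5 - 12764) = -1763 - 63949/5 = -72764/5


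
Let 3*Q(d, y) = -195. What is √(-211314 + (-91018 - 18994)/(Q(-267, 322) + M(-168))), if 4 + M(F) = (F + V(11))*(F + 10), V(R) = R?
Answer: I*√129309808644910/24737 ≈ 459.69*I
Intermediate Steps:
Q(d, y) = -65 (Q(d, y) = (⅓)*(-195) = -65)
M(F) = -4 + (10 + F)*(11 + F) (M(F) = -4 + (F + 11)*(F + 10) = -4 + (11 + F)*(10 + F) = -4 + (10 + F)*(11 + F))
√(-211314 + (-91018 - 18994)/(Q(-267, 322) + M(-168))) = √(-211314 + (-91018 - 18994)/(-65 + (106 + (-168)² + 21*(-168)))) = √(-211314 - 110012/(-65 + (106 + 28224 - 3528))) = √(-211314 - 110012/(-65 + 24802)) = √(-211314 - 110012/24737) = √(-5227384430/24737) = I*√129309808644910/24737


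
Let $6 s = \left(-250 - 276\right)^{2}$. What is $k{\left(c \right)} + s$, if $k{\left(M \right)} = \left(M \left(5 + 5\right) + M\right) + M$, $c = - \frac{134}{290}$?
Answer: $\frac{20056598}{435} \approx 46107.0$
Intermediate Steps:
$c = - \frac{67}{145}$ ($c = \left(-134\right) \frac{1}{290} = - \frac{67}{145} \approx -0.46207$)
$k{\left(M \right)} = 12 M$ ($k{\left(M \right)} = \left(M 10 + M\right) + M = \left(10 M + M\right) + M = 11 M + M = 12 M$)
$s = \frac{138338}{3}$ ($s = \frac{\left(-250 - 276\right)^{2}}{6} = \frac{\left(-526\right)^{2}}{6} = \frac{1}{6} \cdot 276676 = \frac{138338}{3} \approx 46113.0$)
$k{\left(c \right)} + s = 12 \left(- \frac{67}{145}\right) + \frac{138338}{3} = - \frac{804}{145} + \frac{138338}{3} = \frac{20056598}{435}$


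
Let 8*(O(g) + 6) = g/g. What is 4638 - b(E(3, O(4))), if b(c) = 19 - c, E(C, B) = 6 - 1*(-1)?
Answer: 4626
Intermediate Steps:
O(g) = -47/8 (O(g) = -6 + (g/g)/8 = -6 + (1/8)*1 = -6 + 1/8 = -47/8)
E(C, B) = 7 (E(C, B) = 6 + 1 = 7)
4638 - b(E(3, O(4))) = 4638 - (19 - 1*7) = 4638 - (19 - 7) = 4638 - 1*12 = 4638 - 12 = 4626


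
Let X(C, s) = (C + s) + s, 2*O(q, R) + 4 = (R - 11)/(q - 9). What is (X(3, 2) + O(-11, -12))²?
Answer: 49729/1600 ≈ 31.081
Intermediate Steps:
O(q, R) = -2 + (-11 + R)/(2*(-9 + q)) (O(q, R) = -2 + ((R - 11)/(q - 9))/2 = -2 + ((-11 + R)/(-9 + q))/2 = -2 + (-11 + R)/(2*(-9 + q)))
X(C, s) = C + 2*s
(X(3, 2) + O(-11, -12))² = ((3 + 2*2) + (25 - 12 - 4*(-11))/(2*(-9 - 11)))² = ((3 + 4) + (½)*(25 - 12 + 44)/(-20))² = (7 + (½)*(-1/20)*57)² = (7 - 57/40)² = (223/40)² = 49729/1600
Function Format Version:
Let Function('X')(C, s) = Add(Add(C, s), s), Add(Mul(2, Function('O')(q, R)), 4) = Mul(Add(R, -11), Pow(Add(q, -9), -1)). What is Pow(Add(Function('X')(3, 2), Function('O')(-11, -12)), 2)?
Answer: Rational(49729, 1600) ≈ 31.081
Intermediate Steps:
Function('O')(q, R) = Add(-2, Mul(Rational(1, 2), Pow(Add(-9, q), -1), Add(-11, R))) (Function('O')(q, R) = Add(-2, Mul(Rational(1, 2), Mul(Add(R, -11), Pow(Add(q, -9), -1)))) = Add(-2, Mul(Rational(1, 2), Mul(Add(-11, R), Pow(Add(-9, q), -1)))) = Add(-2, Mul(Rational(1, 2), Mul(Pow(Add(-9, q), -1), Add(-11, R)))) = Add(-2, Mul(Rational(1, 2), Pow(Add(-9, q), -1), Add(-11, R))))
Function('X')(C, s) = Add(C, Mul(2, s))
Pow(Add(Function('X')(3, 2), Function('O')(-11, -12)), 2) = Pow(Add(Add(3, Mul(2, 2)), Mul(Rational(1, 2), Pow(Add(-9, -11), -1), Add(25, -12, Mul(-4, -11)))), 2) = Pow(Add(Add(3, 4), Mul(Rational(1, 2), Pow(-20, -1), Add(25, -12, 44))), 2) = Pow(Add(7, Mul(Rational(1, 2), Rational(-1, 20), 57)), 2) = Pow(Add(7, Rational(-57, 40)), 2) = Pow(Rational(223, 40), 2) = Rational(49729, 1600)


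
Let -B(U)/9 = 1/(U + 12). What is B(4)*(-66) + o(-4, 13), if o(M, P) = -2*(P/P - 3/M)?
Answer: 269/8 ≈ 33.625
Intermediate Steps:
B(U) = -9/(12 + U) (B(U) = -9/(U + 12) = -9/(12 + U))
o(M, P) = -2 + 6/M (o(M, P) = -2*(1 - 3/M) = -2 + 6/M)
B(4)*(-66) + o(-4, 13) = -9/(12 + 4)*(-66) + (-2 + 6/(-4)) = -9/16*(-66) + (-2 + 6*(-¼)) = -9*1/16*(-66) + (-2 - 3/2) = -9/16*(-66) - 7/2 = 297/8 - 7/2 = 269/8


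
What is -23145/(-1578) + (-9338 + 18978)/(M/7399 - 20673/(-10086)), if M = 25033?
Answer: 25435410711129/14217512266 ≈ 1789.0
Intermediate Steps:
-23145/(-1578) + (-9338 + 18978)/(M/7399 - 20673/(-10086)) = -23145/(-1578) + (-9338 + 18978)/(25033/7399 - 20673/(-10086)) = -23145*(-1/1578) + 9640/(25033*(1/7399) - 20673*(-1/10086)) = 7715/526 + 9640/(25033/7399 + 6891/3362) = 7715/526 + 9640/(135147455/24875438) = 7715/526 + 9640*(24875438/135147455) = 7715/526 + 47959844464/27029491 = 25435410711129/14217512266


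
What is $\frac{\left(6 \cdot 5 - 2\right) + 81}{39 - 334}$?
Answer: $- \frac{109}{295} \approx -0.36949$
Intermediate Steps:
$\frac{\left(6 \cdot 5 - 2\right) + 81}{39 - 334} = \frac{\left(30 - 2\right) + 81}{-295} = \left(28 + 81\right) \left(- \frac{1}{295}\right) = 109 \left(- \frac{1}{295}\right) = - \frac{109}{295}$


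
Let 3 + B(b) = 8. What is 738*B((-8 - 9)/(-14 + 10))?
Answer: 3690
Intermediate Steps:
B(b) = 5 (B(b) = -3 + 8 = 5)
738*B((-8 - 9)/(-14 + 10)) = 738*5 = 3690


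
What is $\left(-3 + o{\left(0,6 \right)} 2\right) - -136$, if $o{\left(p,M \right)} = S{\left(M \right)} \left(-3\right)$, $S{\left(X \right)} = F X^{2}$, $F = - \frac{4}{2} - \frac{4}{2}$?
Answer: $997$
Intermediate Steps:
$F = -4$ ($F = \left(-4\right) \frac{1}{2} - 2 = -2 - 2 = -4$)
$S{\left(X \right)} = - 4 X^{2}$
$o{\left(p,M \right)} = 12 M^{2}$ ($o{\left(p,M \right)} = - 4 M^{2} \left(-3\right) = 12 M^{2}$)
$\left(-3 + o{\left(0,6 \right)} 2\right) - -136 = \left(-3 + 12 \cdot 6^{2} \cdot 2\right) - -136 = \left(-3 + 12 \cdot 36 \cdot 2\right) + 136 = \left(-3 + 432 \cdot 2\right) + 136 = \left(-3 + 864\right) + 136 = 861 + 136 = 997$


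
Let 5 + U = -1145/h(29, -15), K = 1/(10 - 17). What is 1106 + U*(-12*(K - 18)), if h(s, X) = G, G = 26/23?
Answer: -20065684/91 ≈ -2.2050e+5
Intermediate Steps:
K = -1/7 (K = 1/(-7) = -1/7 ≈ -0.14286)
G = 26/23 (G = 26*(1/23) = 26/23 ≈ 1.1304)
h(s, X) = 26/23
U = -26465/26 (U = -5 - 1145/26/23 = -5 - 1145*23/26 = -5 - 26335/26 = -26465/26 ≈ -1017.9)
1106 + U*(-12*(K - 18)) = 1106 - (-158790)*(-1/7 - 18)/13 = 1106 - (-158790)*(-127)/(13*7) = 1106 - 26465/26*1524/7 = 1106 - 20166330/91 = -20065684/91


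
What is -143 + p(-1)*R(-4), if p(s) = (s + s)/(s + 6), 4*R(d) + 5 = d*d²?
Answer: -1361/10 ≈ -136.10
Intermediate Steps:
R(d) = -5/4 + d³/4 (R(d) = -5/4 + (d*d²)/4 = -5/4 + d³/4)
p(s) = 2*s/(6 + s) (p(s) = (2*s)/(6 + s) = 2*s/(6 + s))
-143 + p(-1)*R(-4) = -143 + (2*(-1)/(6 - 1))*(-5/4 + (¼)*(-4)³) = -143 + (2*(-1)/5)*(-5/4 + (¼)*(-64)) = -143 + (2*(-1)*(⅕))*(-5/4 - 16) = -143 - ⅖*(-69/4) = -143 + 69/10 = -1361/10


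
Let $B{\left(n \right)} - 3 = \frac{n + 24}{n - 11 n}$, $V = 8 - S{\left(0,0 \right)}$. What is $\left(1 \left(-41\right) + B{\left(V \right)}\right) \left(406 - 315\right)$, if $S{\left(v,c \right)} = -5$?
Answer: $- \frac{34839}{10} \approx -3483.9$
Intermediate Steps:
$V = 13$ ($V = 8 - -5 = 8 + 5 = 13$)
$B{\left(n \right)} = 3 - \frac{24 + n}{10 n}$ ($B{\left(n \right)} = 3 + \frac{n + 24}{n - 11 n} = 3 + \frac{24 + n}{\left(-10\right) n} = 3 + \left(24 + n\right) \left(- \frac{1}{10 n}\right) = 3 - \frac{24 + n}{10 n}$)
$\left(1 \left(-41\right) + B{\left(V \right)}\right) \left(406 - 315\right) = \left(1 \left(-41\right) + \frac{-24 + 29 \cdot 13}{10 \cdot 13}\right) \left(406 - 315\right) = \left(-41 + \frac{1}{10} \cdot \frac{1}{13} \left(-24 + 377\right)\right) 91 = \left(-41 + \frac{1}{10} \cdot \frac{1}{13} \cdot 353\right) 91 = \left(-41 + \frac{353}{130}\right) 91 = \left(- \frac{4977}{130}\right) 91 = - \frac{34839}{10}$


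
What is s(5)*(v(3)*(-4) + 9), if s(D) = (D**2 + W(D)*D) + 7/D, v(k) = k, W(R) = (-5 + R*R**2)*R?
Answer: -45396/5 ≈ -9079.2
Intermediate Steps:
W(R) = R*(-5 + R**3) (W(R) = (-5 + R**3)*R = R*(-5 + R**3))
s(D) = D**2 + 7/D + D**2*(-5 + D**3) (s(D) = (D**2 + (D*(-5 + D**3))*D) + 7/D = (D**2 + D**2*(-5 + D**3)) + 7/D = D**2 + 7/D + D**2*(-5 + D**3))
s(5)*(v(3)*(-4) + 9) = ((7 + 5**3*(-4 + 5**3))/5)*(3*(-4) + 9) = ((7 + 125*(-4 + 125))/5)*(-12 + 9) = ((7 + 125*121)/5)*(-3) = ((7 + 15125)/5)*(-3) = ((1/5)*15132)*(-3) = (15132/5)*(-3) = -45396/5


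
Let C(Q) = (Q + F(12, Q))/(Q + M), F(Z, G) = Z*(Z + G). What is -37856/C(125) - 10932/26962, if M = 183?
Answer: -2576940722/390949 ≈ -6591.5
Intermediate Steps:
F(Z, G) = Z*(G + Z)
C(Q) = (144 + 13*Q)/(183 + Q) (C(Q) = (Q + 12*(Q + 12))/(Q + 183) = (Q + 12*(12 + Q))/(183 + Q) = (Q + (144 + 12*Q))/(183 + Q) = (144 + 13*Q)/(183 + Q))
-37856/C(125) - 10932/26962 = -37856*(183 + 125)/(144 + 13*125) - 10932/26962 = -37856*308/(144 + 1625) - 10932*1/26962 = -37856/((1/308)*1769) - 5466/13481 = -37856/1769/308 - 5466/13481 = -37856*308/1769 - 5466/13481 = -11659648/1769 - 5466/13481 = -2576940722/390949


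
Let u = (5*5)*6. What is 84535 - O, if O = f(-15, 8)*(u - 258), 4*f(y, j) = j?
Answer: 84751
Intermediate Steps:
f(y, j) = j/4
u = 150 (u = 25*6 = 150)
O = -216 (O = ((¼)*8)*(150 - 258) = 2*(-108) = -216)
84535 - O = 84535 - 1*(-216) = 84535 + 216 = 84751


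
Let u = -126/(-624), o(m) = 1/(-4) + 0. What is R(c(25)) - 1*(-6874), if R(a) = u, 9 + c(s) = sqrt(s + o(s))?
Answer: 714917/104 ≈ 6874.2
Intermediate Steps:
o(m) = -1/4 (o(m) = -1/4 + 0 = -1/4)
c(s) = -9 + sqrt(-1/4 + s) (c(s) = -9 + sqrt(s - 1/4) = -9 + sqrt(-1/4 + s))
u = 21/104 (u = -126*(-1/624) = 21/104 ≈ 0.20192)
R(a) = 21/104
R(c(25)) - 1*(-6874) = 21/104 - 1*(-6874) = 21/104 + 6874 = 714917/104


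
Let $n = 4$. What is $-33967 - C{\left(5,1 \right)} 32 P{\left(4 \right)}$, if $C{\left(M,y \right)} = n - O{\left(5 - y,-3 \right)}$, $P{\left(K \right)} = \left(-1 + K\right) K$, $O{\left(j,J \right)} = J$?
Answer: $-36655$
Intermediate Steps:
$P{\left(K \right)} = K \left(-1 + K\right)$
$C{\left(M,y \right)} = 7$ ($C{\left(M,y \right)} = 4 - -3 = 4 + 3 = 7$)
$-33967 - C{\left(5,1 \right)} 32 P{\left(4 \right)} = -33967 - 7 \cdot 32 \cdot 4 \left(-1 + 4\right) = -33967 - 224 \cdot 4 \cdot 3 = -33967 - 224 \cdot 12 = -33967 - 2688 = -36655$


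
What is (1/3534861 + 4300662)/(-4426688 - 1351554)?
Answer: -15202242377983/20425282294362 ≈ -0.74429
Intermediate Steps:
(1/3534861 + 4300662)/(-4426688 - 1351554) = (1/3534861 + 4300662)/(-5778242) = (15202242377983/3534861)*(-1/5778242) = -15202242377983/20425282294362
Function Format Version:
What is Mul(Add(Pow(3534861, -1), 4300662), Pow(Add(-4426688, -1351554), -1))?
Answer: Rational(-15202242377983, 20425282294362) ≈ -0.74429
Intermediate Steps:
Mul(Add(Pow(3534861, -1), 4300662), Pow(Add(-4426688, -1351554), -1)) = Mul(Add(Rational(1, 3534861), 4300662), Pow(-5778242, -1)) = Mul(Rational(15202242377983, 3534861), Rational(-1, 5778242)) = Rational(-15202242377983, 20425282294362)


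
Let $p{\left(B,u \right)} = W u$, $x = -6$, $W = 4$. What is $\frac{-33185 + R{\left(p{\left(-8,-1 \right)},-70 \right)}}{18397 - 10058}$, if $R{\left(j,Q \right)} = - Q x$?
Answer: $- \frac{33605}{8339} \approx -4.0299$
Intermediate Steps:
$p{\left(B,u \right)} = 4 u$
$R{\left(j,Q \right)} = 6 Q$ ($R{\left(j,Q \right)} = - Q \left(-6\right) = 6 Q$)
$\frac{-33185 + R{\left(p{\left(-8,-1 \right)},-70 \right)}}{18397 - 10058} = \frac{-33185 + 6 \left(-70\right)}{18397 - 10058} = \frac{-33185 - 420}{8339} = \left(-33605\right) \frac{1}{8339} = - \frac{33605}{8339}$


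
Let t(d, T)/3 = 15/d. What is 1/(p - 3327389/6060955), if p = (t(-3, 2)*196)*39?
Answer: -6060955/694952427689 ≈ -8.7214e-6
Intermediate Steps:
t(d, T) = 45/d (t(d, T) = 3*(15/d) = 45/d)
p = -114660 (p = ((45/(-3))*196)*39 = ((45*(-⅓))*196)*39 = -15*196*39 = -2940*39 = -114660)
1/(p - 3327389/6060955) = 1/(-114660 - 3327389/6060955) = 1/(-694952427689/6060955) = -6060955/694952427689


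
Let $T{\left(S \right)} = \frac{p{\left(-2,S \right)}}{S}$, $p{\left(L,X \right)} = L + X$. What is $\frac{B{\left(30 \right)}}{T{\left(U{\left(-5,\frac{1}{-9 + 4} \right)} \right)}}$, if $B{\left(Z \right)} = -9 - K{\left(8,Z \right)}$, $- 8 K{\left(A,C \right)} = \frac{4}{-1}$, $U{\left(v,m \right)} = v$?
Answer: $- \frac{95}{14} \approx -6.7857$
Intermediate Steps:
$K{\left(A,C \right)} = \frac{1}{2}$ ($K{\left(A,C \right)} = - \frac{4 \frac{1}{-1}}{8} = - \frac{4 \left(-1\right)}{8} = \left(- \frac{1}{8}\right) \left(-4\right) = \frac{1}{2}$)
$T{\left(S \right)} = \frac{-2 + S}{S}$
$B{\left(Z \right)} = - \frac{19}{2}$ ($B{\left(Z \right)} = -9 - \frac{1}{2} = - \frac{19}{2}$)
$\frac{B{\left(30 \right)}}{T{\left(U{\left(-5,\frac{1}{-9 + 4} \right)} \right)}} = - \frac{19}{2 \frac{-2 - 5}{-5}} = - \frac{19}{2 \left(\left(- \frac{1}{5}\right) \left(-7\right)\right)} = - \frac{19}{2 \cdot \frac{7}{5}} = \left(- \frac{19}{2}\right) \frac{5}{7} = - \frac{95}{14}$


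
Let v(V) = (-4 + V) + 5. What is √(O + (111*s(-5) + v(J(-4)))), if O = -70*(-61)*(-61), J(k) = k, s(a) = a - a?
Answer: I*√260473 ≈ 510.37*I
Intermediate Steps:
s(a) = 0
v(V) = 1 + V
O = -260470 (O = 4270*(-61) = -260470)
√(O + (111*s(-5) + v(J(-4)))) = √(-260470 + (111*0 + (1 - 4))) = √(-260470 + (0 - 3)) = √(-260470 - 3) = √(-260473) = I*√260473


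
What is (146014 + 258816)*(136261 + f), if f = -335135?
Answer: -80510161420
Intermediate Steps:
(146014 + 258816)*(136261 + f) = (146014 + 258816)*(136261 - 335135) = 404830*(-198874) = -80510161420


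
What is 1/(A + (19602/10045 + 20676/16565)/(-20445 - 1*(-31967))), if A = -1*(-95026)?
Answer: 38344161737/3643692323868113 ≈ 1.0523e-5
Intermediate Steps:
A = 95026
1/(A + (19602/10045 + 20676/16565)/(-20445 - 1*(-31967))) = 1/(95026 + (19602/10045 + 20676/16565)/(-20445 - 1*(-31967))) = 1/(95026 + (19602*(1/10045) + 20676*(1/16565))/(-20445 + 31967)) = 1/(95026 + (19602/10045 + 20676/16565)/11522) = 1/(95026 + (21295902/6655817)*(1/11522)) = 1/(95026 + 10647951/38344161737) = 1/(3643692323868113/38344161737) = 38344161737/3643692323868113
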